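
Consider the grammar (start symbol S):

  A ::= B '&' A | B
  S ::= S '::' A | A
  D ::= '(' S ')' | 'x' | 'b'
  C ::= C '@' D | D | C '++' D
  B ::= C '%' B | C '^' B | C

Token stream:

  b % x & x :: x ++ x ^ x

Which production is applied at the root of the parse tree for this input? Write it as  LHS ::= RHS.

S ::= S '::' A

[S [S [A [B [C [D b]] % [B [C [D x]]]] & [A [B [C [D x]]]]]] :: [A [B [C [C [D x]] ++ [D x]] ^ [B [C [D x]]]]]]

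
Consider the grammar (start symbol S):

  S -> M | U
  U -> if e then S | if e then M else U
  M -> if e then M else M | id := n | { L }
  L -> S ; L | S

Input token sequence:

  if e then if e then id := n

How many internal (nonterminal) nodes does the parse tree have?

[S [U if e then [S [U if e then [S [M id := n]]]]]]

6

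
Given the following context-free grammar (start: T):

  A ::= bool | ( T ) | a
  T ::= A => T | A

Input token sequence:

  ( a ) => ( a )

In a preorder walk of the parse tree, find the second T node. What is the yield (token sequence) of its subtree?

[T [A ( [T [A a]] )] => [T [A ( [T [A a]] )]]]

a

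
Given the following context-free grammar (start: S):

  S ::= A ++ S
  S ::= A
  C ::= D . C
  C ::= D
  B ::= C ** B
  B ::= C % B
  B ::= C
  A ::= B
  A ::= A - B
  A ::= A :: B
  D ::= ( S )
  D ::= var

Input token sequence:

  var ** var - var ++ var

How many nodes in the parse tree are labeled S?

2

[S [A [A [B [C [D var]] ** [B [C [D var]]]]] - [B [C [D var]]]] ++ [S [A [B [C [D var]]]]]]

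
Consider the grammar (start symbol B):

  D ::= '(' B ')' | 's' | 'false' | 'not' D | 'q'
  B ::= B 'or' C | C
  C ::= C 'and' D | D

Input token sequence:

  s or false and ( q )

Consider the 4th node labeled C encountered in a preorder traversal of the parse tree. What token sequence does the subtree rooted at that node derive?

[B [B [C [D s]]] or [C [C [D false]] and [D ( [B [C [D q]]] )]]]

q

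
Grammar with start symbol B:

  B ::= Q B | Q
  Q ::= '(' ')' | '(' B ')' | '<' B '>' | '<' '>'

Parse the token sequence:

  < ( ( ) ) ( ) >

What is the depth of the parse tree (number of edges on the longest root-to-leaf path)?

[B [Q < [B [Q ( [B [Q ( )]] )] [B [Q ( )]]] >]]

6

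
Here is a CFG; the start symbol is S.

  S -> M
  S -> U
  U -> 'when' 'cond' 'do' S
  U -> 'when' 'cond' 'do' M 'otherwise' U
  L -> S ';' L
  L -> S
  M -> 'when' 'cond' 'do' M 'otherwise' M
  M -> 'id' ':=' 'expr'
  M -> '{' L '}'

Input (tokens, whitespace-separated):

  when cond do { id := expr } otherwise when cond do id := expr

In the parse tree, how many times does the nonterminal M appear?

[S [U when cond do [M { [L [S [M id := expr]]] }] otherwise [U when cond do [S [M id := expr]]]]]

3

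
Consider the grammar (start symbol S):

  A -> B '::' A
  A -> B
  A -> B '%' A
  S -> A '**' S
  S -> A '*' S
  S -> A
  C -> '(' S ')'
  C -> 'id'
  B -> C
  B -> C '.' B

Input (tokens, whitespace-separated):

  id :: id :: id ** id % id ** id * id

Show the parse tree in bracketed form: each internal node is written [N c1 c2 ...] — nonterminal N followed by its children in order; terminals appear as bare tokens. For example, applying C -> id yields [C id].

[S [A [B [C id]] :: [A [B [C id]] :: [A [B [C id]]]]] ** [S [A [B [C id]] % [A [B [C id]]]] ** [S [A [B [C id]]] * [S [A [B [C id]]]]]]]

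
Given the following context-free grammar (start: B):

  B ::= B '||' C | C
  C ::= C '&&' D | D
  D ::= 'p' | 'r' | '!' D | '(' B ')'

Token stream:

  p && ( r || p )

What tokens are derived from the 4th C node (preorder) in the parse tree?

p

[B [C [C [D p]] && [D ( [B [B [C [D r]]] || [C [D p]]] )]]]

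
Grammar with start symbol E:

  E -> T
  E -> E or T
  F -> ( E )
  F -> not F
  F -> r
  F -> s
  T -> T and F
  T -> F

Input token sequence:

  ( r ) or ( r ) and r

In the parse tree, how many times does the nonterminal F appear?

[E [E [T [F ( [E [T [F r]]] )]]] or [T [T [F ( [E [T [F r]]] )]] and [F r]]]

5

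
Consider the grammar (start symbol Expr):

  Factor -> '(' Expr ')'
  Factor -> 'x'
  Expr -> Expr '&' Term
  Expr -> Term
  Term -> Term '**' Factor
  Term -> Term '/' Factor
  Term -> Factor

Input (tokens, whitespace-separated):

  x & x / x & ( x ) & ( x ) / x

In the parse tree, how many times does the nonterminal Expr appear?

6

[Expr [Expr [Expr [Expr [Term [Factor x]]] & [Term [Term [Factor x]] / [Factor x]]] & [Term [Factor ( [Expr [Term [Factor x]]] )]]] & [Term [Term [Factor ( [Expr [Term [Factor x]]] )]] / [Factor x]]]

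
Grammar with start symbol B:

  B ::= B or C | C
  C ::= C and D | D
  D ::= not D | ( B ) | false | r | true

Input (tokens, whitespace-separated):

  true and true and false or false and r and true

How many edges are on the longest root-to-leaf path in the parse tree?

[B [B [C [C [C [D true]] and [D true]] and [D false]]] or [C [C [C [D false]] and [D r]] and [D true]]]

6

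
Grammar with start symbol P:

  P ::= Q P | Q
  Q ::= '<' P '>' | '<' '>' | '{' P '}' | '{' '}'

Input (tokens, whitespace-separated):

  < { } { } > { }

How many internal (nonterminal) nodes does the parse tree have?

[P [Q < [P [Q { }] [P [Q { }]]] >] [P [Q { }]]]

8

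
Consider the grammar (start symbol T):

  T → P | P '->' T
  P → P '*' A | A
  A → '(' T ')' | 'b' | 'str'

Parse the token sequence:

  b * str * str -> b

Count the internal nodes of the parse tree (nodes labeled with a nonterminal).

10

[T [P [P [P [A b]] * [A str]] * [A str]] -> [T [P [A b]]]]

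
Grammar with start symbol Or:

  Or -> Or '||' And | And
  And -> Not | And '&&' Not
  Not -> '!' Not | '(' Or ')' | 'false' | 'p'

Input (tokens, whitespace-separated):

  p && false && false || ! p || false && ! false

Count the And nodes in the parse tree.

6

[Or [Or [Or [And [And [And [Not p]] && [Not false]] && [Not false]]] || [And [Not ! [Not p]]]] || [And [And [Not false]] && [Not ! [Not false]]]]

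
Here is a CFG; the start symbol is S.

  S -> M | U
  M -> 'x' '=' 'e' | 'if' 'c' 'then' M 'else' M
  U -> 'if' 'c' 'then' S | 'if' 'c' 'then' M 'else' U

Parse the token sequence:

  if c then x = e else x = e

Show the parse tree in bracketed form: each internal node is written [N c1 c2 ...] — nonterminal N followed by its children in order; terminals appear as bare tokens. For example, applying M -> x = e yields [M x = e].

[S [M if c then [M x = e] else [M x = e]]]

S
M
if c then M else M
if c then x = e else M
if c then x = e else x = e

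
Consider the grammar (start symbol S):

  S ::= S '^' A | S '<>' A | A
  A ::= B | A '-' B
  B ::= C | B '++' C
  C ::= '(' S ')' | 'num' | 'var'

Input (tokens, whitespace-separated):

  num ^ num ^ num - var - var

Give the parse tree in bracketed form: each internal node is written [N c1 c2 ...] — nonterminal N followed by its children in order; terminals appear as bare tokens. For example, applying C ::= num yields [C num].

[S [S [S [A [B [C num]]]] ^ [A [B [C num]]]] ^ [A [A [A [B [C num]]] - [B [C var]]] - [B [C var]]]]

S
S ^ A
S ^ A ^ A
A ^ A ^ A
B ^ A ^ A
C ^ A ^ A
num ^ A ^ A
num ^ B ^ A
num ^ C ^ A
num ^ num ^ A
num ^ num ^ A - B
num ^ num ^ A - B - B
num ^ num ^ B - B - B
num ^ num ^ C - B - B
num ^ num ^ num - B - B
num ^ num ^ num - C - B
num ^ num ^ num - var - B
num ^ num ^ num - var - C
num ^ num ^ num - var - var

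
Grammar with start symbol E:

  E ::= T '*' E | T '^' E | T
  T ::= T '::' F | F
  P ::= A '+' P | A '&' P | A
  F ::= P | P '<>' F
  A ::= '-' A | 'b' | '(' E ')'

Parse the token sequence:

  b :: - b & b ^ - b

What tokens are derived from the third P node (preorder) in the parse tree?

b

[E [T [T [F [P [A b]]]] :: [F [P [A - [A b]] & [P [A b]]]]] ^ [E [T [F [P [A - [A b]]]]]]]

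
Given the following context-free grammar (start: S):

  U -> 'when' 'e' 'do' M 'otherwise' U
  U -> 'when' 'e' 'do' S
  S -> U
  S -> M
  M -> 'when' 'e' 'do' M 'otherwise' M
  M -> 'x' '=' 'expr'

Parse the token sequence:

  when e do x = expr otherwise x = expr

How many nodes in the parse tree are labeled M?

3

[S [M when e do [M x = expr] otherwise [M x = expr]]]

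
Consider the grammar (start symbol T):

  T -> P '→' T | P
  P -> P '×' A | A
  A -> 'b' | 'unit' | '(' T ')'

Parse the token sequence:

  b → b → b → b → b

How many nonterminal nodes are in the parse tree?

[T [P [A b]] → [T [P [A b]] → [T [P [A b]] → [T [P [A b]] → [T [P [A b]]]]]]]

15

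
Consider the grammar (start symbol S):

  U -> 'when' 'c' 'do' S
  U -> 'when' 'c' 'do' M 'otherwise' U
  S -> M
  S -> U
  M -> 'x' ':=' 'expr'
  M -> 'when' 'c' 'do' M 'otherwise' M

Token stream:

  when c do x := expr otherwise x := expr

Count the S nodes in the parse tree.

1

[S [M when c do [M x := expr] otherwise [M x := expr]]]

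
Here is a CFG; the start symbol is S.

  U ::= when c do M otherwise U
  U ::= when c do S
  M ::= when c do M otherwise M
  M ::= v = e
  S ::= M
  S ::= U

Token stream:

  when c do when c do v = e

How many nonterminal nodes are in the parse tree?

6

[S [U when c do [S [U when c do [S [M v = e]]]]]]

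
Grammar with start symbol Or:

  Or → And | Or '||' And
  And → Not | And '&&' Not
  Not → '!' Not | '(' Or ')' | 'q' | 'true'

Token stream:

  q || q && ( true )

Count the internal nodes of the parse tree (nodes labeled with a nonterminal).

11

[Or [Or [And [Not q]]] || [And [And [Not q]] && [Not ( [Or [And [Not true]]] )]]]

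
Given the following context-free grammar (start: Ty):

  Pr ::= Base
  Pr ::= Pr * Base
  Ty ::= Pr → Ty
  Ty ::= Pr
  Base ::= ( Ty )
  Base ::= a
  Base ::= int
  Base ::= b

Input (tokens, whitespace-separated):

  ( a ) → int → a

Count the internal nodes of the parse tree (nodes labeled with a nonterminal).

12

[Ty [Pr [Base ( [Ty [Pr [Base a]]] )]] → [Ty [Pr [Base int]] → [Ty [Pr [Base a]]]]]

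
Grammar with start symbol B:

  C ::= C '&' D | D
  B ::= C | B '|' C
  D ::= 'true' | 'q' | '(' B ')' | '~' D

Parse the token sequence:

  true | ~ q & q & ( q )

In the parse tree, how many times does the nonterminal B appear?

3

[B [B [C [D true]]] | [C [C [C [D ~ [D q]]] & [D q]] & [D ( [B [C [D q]]] )]]]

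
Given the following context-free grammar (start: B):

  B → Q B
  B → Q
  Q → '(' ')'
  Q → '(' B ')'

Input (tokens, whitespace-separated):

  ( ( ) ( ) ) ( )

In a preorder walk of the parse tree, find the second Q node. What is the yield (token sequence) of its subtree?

[B [Q ( [B [Q ( )] [B [Q ( )]]] )] [B [Q ( )]]]

( )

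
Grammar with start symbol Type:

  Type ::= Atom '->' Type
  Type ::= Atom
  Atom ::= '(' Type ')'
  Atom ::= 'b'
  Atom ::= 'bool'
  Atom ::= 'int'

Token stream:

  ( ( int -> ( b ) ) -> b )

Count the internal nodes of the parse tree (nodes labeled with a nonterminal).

[Type [Atom ( [Type [Atom ( [Type [Atom int] -> [Type [Atom ( [Type [Atom b]] )]]] )] -> [Type [Atom b]]] )]]

12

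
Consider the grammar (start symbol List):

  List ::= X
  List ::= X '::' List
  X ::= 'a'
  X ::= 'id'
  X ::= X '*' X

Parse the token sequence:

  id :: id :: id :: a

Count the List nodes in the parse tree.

4

[List [X id] :: [List [X id] :: [List [X id] :: [List [X a]]]]]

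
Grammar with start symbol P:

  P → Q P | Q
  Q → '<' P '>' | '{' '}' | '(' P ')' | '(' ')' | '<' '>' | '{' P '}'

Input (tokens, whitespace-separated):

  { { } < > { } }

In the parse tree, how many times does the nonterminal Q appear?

[P [Q { [P [Q { }] [P [Q < >] [P [Q { }]]]] }]]

4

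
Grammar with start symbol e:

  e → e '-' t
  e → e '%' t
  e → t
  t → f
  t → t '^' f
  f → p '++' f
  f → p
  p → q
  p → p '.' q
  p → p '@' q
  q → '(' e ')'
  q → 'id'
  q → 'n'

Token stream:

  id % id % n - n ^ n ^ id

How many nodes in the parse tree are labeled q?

6

[e [e [e [e [t [f [p [q id]]]]] % [t [f [p [q id]]]]] % [t [f [p [q n]]]]] - [t [t [t [f [p [q n]]]] ^ [f [p [q n]]]] ^ [f [p [q id]]]]]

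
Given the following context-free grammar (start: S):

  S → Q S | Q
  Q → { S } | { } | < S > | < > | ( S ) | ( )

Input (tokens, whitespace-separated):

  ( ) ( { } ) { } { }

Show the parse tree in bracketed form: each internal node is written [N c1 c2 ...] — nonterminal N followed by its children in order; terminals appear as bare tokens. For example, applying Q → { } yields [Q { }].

[S [Q ( )] [S [Q ( [S [Q { }]] )] [S [Q { }] [S [Q { }]]]]]

S
Q S
( ) S
( ) Q S
( ) ( S ) S
( ) ( Q ) S
( ) ( { } ) S
( ) ( { } ) Q S
( ) ( { } ) { } S
( ) ( { } ) { } Q
( ) ( { } ) { } { }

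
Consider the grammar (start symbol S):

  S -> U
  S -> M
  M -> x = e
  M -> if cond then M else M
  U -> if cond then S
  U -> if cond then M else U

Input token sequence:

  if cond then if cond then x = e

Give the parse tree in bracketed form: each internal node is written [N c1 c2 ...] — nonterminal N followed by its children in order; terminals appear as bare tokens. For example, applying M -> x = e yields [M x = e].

[S [U if cond then [S [U if cond then [S [M x = e]]]]]]

S
U
if cond then S
if cond then U
if cond then if cond then S
if cond then if cond then M
if cond then if cond then x = e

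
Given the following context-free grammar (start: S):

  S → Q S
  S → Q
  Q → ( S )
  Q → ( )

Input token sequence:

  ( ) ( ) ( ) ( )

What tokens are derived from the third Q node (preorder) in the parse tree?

[S [Q ( )] [S [Q ( )] [S [Q ( )] [S [Q ( )]]]]]

( )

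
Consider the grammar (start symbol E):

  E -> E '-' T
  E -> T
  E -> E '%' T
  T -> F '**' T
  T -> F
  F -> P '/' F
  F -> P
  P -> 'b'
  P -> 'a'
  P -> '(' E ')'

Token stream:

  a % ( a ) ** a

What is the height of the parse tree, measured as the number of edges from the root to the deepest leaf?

[E [E [T [F [P a]]]] % [T [F [P ( [E [T [F [P a]]]] )]] ** [T [F [P a]]]]]

8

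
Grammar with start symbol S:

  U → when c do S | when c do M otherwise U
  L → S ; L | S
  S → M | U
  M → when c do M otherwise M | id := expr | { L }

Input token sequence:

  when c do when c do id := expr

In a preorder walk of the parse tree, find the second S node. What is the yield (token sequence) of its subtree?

[S [U when c do [S [U when c do [S [M id := expr]]]]]]

when c do id := expr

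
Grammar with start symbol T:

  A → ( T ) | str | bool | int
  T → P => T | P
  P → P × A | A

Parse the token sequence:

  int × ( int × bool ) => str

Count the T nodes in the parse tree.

3

[T [P [P [A int]] × [A ( [T [P [P [A int]] × [A bool]]] )]] => [T [P [A str]]]]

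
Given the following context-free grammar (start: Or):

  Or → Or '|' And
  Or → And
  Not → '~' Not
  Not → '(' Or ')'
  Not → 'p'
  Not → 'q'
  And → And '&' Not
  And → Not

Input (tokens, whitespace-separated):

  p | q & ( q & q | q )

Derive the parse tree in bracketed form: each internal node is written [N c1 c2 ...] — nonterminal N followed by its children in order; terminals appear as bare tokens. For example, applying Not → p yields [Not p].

Or
Or | And
And | And
Not | And
p | And
p | And & Not
p | Not & Not
p | q & Not
p | q & ( Or )
p | q & ( Or | And )
p | q & ( And | And )
p | q & ( And & Not | And )
p | q & ( Not & Not | And )
p | q & ( q & Not | And )
p | q & ( q & q | And )
p | q & ( q & q | Not )
p | q & ( q & q | q )

[Or [Or [And [Not p]]] | [And [And [Not q]] & [Not ( [Or [Or [And [And [Not q]] & [Not q]]] | [And [Not q]]] )]]]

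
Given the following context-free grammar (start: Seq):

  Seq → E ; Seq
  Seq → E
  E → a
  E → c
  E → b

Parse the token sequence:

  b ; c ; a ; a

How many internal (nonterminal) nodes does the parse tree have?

[Seq [E b] ; [Seq [E c] ; [Seq [E a] ; [Seq [E a]]]]]

8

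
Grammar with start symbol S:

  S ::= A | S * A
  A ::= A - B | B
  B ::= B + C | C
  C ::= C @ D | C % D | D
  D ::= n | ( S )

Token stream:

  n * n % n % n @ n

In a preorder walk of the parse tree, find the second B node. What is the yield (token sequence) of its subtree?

[S [S [A [B [C [D n]]]]] * [A [B [C [C [C [C [D n]] % [D n]] % [D n]] @ [D n]]]]]

n % n % n @ n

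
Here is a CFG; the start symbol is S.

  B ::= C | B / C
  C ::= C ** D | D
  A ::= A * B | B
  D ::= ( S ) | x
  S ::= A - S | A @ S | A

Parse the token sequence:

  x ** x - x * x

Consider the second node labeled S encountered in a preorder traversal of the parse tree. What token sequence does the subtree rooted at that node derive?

[S [A [B [C [C [D x]] ** [D x]]]] - [S [A [A [B [C [D x]]]] * [B [C [D x]]]]]]

x * x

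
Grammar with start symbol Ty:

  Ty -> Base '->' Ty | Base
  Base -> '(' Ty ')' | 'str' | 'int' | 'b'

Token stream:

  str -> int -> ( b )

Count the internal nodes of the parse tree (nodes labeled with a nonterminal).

8

[Ty [Base str] -> [Ty [Base int] -> [Ty [Base ( [Ty [Base b]] )]]]]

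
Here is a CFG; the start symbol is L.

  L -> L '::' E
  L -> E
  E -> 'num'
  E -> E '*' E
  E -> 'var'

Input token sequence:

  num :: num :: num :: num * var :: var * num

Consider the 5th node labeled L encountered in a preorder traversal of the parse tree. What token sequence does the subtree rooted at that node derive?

num

[L [L [L [L [L [E num]] :: [E num]] :: [E num]] :: [E [E num] * [E var]]] :: [E [E var] * [E num]]]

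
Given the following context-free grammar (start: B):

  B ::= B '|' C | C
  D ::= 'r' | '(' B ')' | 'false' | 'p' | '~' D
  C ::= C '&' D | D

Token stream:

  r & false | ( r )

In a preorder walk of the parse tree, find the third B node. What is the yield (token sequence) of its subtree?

[B [B [C [C [D r]] & [D false]]] | [C [D ( [B [C [D r]]] )]]]

r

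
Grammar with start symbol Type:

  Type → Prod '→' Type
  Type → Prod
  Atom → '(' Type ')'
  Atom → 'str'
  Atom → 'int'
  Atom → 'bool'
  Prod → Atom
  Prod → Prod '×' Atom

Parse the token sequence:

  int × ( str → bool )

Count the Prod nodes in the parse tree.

4

[Type [Prod [Prod [Atom int]] × [Atom ( [Type [Prod [Atom str]] → [Type [Prod [Atom bool]]]] )]]]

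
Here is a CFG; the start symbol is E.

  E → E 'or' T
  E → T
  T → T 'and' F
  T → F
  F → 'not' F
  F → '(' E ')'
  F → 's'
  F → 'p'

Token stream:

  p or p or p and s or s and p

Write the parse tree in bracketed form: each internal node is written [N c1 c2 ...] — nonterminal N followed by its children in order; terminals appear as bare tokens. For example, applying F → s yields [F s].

[E [E [E [E [T [F p]]] or [T [F p]]] or [T [T [F p]] and [F s]]] or [T [T [F s]] and [F p]]]

E
E or T
E or T or T
E or T or T or T
T or T or T or T
F or T or T or T
p or T or T or T
p or F or T or T
p or p or T or T
p or p or T and F or T
p or p or F and F or T
p or p or p and F or T
p or p or p and s or T
p or p or p and s or T and F
p or p or p and s or F and F
p or p or p and s or s and F
p or p or p and s or s and p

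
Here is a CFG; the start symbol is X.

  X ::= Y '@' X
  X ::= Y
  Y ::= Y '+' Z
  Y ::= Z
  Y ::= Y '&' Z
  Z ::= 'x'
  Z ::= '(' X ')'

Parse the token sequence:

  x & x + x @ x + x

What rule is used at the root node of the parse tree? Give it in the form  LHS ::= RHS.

[X [Y [Y [Y [Z x]] & [Z x]] + [Z x]] @ [X [Y [Y [Z x]] + [Z x]]]]

X ::= Y '@' X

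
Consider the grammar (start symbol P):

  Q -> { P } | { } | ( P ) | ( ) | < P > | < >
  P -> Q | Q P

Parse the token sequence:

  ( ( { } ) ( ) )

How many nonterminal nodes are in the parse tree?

8

[P [Q ( [P [Q ( [P [Q { }]] )] [P [Q ( )]]] )]]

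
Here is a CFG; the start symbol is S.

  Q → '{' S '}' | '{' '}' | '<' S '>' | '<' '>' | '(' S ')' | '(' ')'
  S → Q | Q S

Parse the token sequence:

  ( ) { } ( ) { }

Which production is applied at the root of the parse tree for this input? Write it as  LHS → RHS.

S → Q S

[S [Q ( )] [S [Q { }] [S [Q ( )] [S [Q { }]]]]]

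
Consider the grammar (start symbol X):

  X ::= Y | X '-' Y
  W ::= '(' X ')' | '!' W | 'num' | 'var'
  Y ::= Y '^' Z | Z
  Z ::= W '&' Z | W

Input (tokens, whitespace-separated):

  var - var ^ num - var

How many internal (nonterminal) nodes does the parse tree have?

[X [X [X [Y [Z [W var]]]] - [Y [Y [Z [W var]]] ^ [Z [W num]]]] - [Y [Z [W var]]]]

15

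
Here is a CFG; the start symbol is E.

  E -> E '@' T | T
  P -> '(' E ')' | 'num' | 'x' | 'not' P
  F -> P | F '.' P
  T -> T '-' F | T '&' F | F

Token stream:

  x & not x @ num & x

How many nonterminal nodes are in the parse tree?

[E [E [T [T [F [P x]]] & [F [P not [P x]]]]] @ [T [T [F [P num]]] & [F [P x]]]]

15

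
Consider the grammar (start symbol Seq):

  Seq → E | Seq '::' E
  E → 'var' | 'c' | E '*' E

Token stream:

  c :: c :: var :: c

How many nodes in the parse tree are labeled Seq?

[Seq [Seq [Seq [Seq [E c]] :: [E c]] :: [E var]] :: [E c]]

4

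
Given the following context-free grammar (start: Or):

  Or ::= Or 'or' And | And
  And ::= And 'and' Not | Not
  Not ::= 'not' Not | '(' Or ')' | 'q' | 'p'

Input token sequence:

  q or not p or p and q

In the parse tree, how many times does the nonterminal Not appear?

5

[Or [Or [Or [And [Not q]]] or [And [Not not [Not p]]]] or [And [And [Not p]] and [Not q]]]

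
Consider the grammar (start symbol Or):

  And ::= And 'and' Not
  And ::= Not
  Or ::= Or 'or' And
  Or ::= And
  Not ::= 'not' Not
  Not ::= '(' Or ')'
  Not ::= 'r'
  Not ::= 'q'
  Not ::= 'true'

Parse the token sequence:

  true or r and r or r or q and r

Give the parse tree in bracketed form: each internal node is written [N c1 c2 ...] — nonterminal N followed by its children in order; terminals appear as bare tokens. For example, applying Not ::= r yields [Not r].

[Or [Or [Or [Or [And [Not true]]] or [And [And [Not r]] and [Not r]]] or [And [Not r]]] or [And [And [Not q]] and [Not r]]]

Or
Or or And
Or or And or And
Or or And or And or And
And or And or And or And
Not or And or And or And
true or And or And or And
true or And and Not or And or And
true or Not and Not or And or And
true or r and Not or And or And
true or r and r or And or And
true or r and r or Not or And
true or r and r or r or And
true or r and r or r or And and Not
true or r and r or r or Not and Not
true or r and r or r or q and Not
true or r and r or r or q and r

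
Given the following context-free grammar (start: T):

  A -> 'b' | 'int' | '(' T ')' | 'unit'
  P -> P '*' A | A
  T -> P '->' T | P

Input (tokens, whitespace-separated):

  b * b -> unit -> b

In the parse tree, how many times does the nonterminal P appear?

[T [P [P [A b]] * [A b]] -> [T [P [A unit]] -> [T [P [A b]]]]]

4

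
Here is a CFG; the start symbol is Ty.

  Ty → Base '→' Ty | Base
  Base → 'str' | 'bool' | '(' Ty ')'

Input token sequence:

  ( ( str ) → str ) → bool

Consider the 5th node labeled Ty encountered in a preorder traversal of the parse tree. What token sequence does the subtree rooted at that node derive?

bool

[Ty [Base ( [Ty [Base ( [Ty [Base str]] )] → [Ty [Base str]]] )] → [Ty [Base bool]]]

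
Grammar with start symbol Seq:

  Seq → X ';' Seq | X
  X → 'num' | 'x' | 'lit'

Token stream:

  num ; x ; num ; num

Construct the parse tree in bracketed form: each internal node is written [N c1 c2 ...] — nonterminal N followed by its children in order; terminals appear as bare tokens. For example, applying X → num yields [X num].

Seq
X ; Seq
num ; Seq
num ; X ; Seq
num ; x ; Seq
num ; x ; X ; Seq
num ; x ; num ; Seq
num ; x ; num ; X
num ; x ; num ; num

[Seq [X num] ; [Seq [X x] ; [Seq [X num] ; [Seq [X num]]]]]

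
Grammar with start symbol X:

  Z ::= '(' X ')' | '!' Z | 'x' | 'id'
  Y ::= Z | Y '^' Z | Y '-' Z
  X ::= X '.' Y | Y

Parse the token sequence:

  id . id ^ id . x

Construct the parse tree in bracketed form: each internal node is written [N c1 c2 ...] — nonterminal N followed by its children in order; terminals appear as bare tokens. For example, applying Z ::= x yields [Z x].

X
X . Y
X . Y . Y
Y . Y . Y
Z . Y . Y
id . Y . Y
id . Y ^ Z . Y
id . Z ^ Z . Y
id . id ^ Z . Y
id . id ^ id . Y
id . id ^ id . Z
id . id ^ id . x

[X [X [X [Y [Z id]]] . [Y [Y [Z id]] ^ [Z id]]] . [Y [Z x]]]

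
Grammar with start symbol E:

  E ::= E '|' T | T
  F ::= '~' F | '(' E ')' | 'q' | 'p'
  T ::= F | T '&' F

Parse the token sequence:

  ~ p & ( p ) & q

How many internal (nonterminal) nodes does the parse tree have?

[E [T [T [T [F ~ [F p]]] & [F ( [E [T [F p]]] )]] & [F q]]]

11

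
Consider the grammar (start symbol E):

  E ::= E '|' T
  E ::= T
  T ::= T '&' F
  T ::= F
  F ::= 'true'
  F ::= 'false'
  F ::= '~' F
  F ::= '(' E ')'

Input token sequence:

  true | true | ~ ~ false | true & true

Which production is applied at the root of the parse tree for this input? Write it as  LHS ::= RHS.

E ::= E '|' T

[E [E [E [E [T [F true]]] | [T [F true]]] | [T [F ~ [F ~ [F false]]]]] | [T [T [F true]] & [F true]]]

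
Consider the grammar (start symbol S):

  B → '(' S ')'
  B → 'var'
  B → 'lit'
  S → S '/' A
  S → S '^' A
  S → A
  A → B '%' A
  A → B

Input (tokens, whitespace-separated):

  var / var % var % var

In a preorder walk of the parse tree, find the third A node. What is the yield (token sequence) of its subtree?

var % var

[S [S [A [B var]]] / [A [B var] % [A [B var] % [A [B var]]]]]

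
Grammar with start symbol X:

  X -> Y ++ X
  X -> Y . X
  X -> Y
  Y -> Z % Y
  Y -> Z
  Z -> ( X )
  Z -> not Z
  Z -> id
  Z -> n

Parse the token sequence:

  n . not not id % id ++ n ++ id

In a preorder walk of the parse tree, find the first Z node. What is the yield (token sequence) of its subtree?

n

[X [Y [Z n]] . [X [Y [Z not [Z not [Z id]]] % [Y [Z id]]] ++ [X [Y [Z n]] ++ [X [Y [Z id]]]]]]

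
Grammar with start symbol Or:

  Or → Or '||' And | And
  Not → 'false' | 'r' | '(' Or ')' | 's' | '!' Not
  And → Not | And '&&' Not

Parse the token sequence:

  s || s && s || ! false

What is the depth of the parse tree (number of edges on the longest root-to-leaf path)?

5

[Or [Or [Or [And [Not s]]] || [And [And [Not s]] && [Not s]]] || [And [Not ! [Not false]]]]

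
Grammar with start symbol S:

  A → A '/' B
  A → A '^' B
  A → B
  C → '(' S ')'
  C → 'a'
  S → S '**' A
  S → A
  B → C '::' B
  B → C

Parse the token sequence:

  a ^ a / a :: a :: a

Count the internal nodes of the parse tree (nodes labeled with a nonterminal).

14

[S [A [A [A [B [C a]]] ^ [B [C a]]] / [B [C a] :: [B [C a] :: [B [C a]]]]]]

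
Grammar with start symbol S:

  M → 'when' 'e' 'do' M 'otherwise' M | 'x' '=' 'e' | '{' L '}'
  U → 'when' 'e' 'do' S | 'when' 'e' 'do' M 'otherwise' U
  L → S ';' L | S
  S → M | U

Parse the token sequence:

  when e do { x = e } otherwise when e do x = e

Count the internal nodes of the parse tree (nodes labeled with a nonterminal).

9

[S [U when e do [M { [L [S [M x = e]]] }] otherwise [U when e do [S [M x = e]]]]]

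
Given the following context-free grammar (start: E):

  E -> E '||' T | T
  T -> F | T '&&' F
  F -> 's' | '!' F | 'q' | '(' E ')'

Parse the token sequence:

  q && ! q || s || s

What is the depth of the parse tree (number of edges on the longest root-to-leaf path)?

[E [E [E [T [T [F q]] && [F ! [F q]]]] || [T [F s]]] || [T [F s]]]

6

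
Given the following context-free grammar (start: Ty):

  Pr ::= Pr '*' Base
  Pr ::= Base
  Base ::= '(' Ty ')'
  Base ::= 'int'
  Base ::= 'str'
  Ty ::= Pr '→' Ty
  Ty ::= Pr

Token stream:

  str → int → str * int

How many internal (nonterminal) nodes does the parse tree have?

11

[Ty [Pr [Base str]] → [Ty [Pr [Base int]] → [Ty [Pr [Pr [Base str]] * [Base int]]]]]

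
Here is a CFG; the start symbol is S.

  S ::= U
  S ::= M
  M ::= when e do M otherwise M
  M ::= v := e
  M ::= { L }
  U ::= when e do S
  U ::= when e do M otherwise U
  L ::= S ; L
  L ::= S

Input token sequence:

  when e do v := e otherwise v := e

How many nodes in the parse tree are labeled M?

[S [M when e do [M v := e] otherwise [M v := e]]]

3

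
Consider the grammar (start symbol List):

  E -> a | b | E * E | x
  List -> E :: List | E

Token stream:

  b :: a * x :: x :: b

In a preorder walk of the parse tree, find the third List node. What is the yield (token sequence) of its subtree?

x :: b

[List [E b] :: [List [E [E a] * [E x]] :: [List [E x] :: [List [E b]]]]]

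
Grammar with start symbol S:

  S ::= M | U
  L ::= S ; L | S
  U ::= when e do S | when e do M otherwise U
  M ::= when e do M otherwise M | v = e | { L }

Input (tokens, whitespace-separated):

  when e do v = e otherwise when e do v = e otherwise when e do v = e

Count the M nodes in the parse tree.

[S [U when e do [M v = e] otherwise [U when e do [M v = e] otherwise [U when e do [S [M v = e]]]]]]

3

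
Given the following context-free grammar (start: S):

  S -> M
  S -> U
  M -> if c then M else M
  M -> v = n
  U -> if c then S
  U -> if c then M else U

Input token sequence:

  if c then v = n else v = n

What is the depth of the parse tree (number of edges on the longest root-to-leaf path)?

3

[S [M if c then [M v = n] else [M v = n]]]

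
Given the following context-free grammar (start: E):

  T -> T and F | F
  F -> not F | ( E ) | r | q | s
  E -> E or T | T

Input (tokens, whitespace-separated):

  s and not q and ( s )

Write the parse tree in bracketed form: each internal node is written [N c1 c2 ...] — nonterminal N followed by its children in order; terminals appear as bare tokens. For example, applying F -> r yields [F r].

[E [T [T [T [F s]] and [F not [F q]]] and [F ( [E [T [F s]]] )]]]

E
T
T and F
T and F and F
F and F and F
s and F and F
s and not F and F
s and not q and F
s and not q and ( E )
s and not q and ( T )
s and not q and ( F )
s and not q and ( s )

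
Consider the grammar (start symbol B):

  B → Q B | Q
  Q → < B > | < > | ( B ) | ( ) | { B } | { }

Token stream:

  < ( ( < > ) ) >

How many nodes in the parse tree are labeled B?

4

[B [Q < [B [Q ( [B [Q ( [B [Q < >]] )]] )]] >]]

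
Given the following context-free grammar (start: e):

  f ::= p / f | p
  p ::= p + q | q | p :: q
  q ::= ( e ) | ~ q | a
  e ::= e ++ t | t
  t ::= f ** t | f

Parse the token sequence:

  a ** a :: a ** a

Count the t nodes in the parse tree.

3

[e [t [f [p [q a]]] ** [t [f [p [p [q a]] :: [q a]]] ** [t [f [p [q a]]]]]]]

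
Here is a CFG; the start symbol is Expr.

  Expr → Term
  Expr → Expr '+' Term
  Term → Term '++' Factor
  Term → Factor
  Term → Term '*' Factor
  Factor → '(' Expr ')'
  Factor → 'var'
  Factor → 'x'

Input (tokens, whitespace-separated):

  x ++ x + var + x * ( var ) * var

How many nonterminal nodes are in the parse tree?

[Expr [Expr [Expr [Term [Term [Factor x]] ++ [Factor x]]] + [Term [Factor var]]] + [Term [Term [Term [Factor x]] * [Factor ( [Expr [Term [Factor var]]] )]] * [Factor var]]]

18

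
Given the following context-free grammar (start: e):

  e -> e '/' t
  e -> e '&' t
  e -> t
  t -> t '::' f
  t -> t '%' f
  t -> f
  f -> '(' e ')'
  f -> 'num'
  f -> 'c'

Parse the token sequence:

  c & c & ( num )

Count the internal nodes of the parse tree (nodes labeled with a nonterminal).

[e [e [e [t [f c]]] & [t [f c]]] & [t [f ( [e [t [f num]]] )]]]

12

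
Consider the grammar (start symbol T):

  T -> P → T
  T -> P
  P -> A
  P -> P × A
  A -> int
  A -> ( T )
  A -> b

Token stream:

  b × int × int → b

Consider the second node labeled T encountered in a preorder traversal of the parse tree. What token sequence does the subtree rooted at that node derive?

b

[T [P [P [P [A b]] × [A int]] × [A int]] → [T [P [A b]]]]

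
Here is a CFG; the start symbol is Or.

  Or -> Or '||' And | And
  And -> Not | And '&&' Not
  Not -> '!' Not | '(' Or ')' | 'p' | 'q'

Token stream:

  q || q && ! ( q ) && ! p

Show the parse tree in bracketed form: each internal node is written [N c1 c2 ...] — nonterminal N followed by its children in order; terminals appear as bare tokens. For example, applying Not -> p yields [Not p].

[Or [Or [And [Not q]]] || [And [And [And [Not q]] && [Not ! [Not ( [Or [And [Not q]]] )]]] && [Not ! [Not p]]]]

Or
Or || And
And || And
Not || And
q || And
q || And && Not
q || And && Not && Not
q || Not && Not && Not
q || q && Not && Not
q || q && ! Not && Not
q || q && ! ( Or ) && Not
q || q && ! ( And ) && Not
q || q && ! ( Not ) && Not
q || q && ! ( q ) && Not
q || q && ! ( q ) && ! Not
q || q && ! ( q ) && ! p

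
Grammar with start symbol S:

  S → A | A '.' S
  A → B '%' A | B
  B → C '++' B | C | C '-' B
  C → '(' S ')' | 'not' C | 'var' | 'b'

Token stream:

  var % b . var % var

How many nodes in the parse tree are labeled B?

[S [A [B [C var]] % [A [B [C b]]]] . [S [A [B [C var]] % [A [B [C var]]]]]]

4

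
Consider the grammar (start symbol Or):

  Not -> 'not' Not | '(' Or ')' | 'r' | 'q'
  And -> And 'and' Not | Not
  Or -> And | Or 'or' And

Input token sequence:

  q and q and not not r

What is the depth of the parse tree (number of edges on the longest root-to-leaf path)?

[Or [And [And [And [Not q]] and [Not q]] and [Not not [Not not [Not r]]]]]

5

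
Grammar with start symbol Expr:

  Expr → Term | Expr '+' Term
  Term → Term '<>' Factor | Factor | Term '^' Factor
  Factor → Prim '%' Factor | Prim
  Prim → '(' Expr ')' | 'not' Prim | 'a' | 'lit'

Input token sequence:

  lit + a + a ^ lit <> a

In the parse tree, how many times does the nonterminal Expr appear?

[Expr [Expr [Expr [Term [Factor [Prim lit]]]] + [Term [Factor [Prim a]]]] + [Term [Term [Term [Factor [Prim a]]] ^ [Factor [Prim lit]]] <> [Factor [Prim a]]]]

3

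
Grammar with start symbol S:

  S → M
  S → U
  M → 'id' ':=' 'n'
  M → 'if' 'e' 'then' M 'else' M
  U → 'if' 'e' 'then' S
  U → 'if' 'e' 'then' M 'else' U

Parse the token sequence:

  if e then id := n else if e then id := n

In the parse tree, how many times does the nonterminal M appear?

2

[S [U if e then [M id := n] else [U if e then [S [M id := n]]]]]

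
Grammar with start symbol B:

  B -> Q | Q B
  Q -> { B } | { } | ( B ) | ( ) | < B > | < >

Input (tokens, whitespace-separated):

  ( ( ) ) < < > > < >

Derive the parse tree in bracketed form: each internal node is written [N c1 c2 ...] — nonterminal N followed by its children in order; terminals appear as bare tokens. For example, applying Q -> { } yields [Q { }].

B
Q B
( B ) B
( Q ) B
( ( ) ) B
( ( ) ) Q B
( ( ) ) < B > B
( ( ) ) < Q > B
( ( ) ) < < > > B
( ( ) ) < < > > Q
( ( ) ) < < > > < >

[B [Q ( [B [Q ( )]] )] [B [Q < [B [Q < >]] >] [B [Q < >]]]]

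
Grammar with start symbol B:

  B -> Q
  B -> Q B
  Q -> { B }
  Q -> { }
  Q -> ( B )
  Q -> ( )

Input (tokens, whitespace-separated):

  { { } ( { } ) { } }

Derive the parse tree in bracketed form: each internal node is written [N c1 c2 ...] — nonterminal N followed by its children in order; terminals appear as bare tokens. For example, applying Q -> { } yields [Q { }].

[B [Q { [B [Q { }] [B [Q ( [B [Q { }]] )] [B [Q { }]]]] }]]

B
Q
{ B }
{ Q B }
{ { } B }
{ { } Q B }
{ { } ( B ) B }
{ { } ( Q ) B }
{ { } ( { } ) B }
{ { } ( { } ) Q }
{ { } ( { } ) { } }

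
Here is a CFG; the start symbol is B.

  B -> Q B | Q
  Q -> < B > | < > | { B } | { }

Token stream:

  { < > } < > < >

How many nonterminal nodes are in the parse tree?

[B [Q { [B [Q < >]] }] [B [Q < >] [B [Q < >]]]]

8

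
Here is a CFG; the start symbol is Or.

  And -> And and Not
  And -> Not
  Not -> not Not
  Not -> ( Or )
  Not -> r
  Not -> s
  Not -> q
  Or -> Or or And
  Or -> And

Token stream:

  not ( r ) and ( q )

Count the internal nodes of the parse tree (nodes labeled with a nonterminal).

[Or [And [And [Not not [Not ( [Or [And [Not r]]] )]]] and [Not ( [Or [And [Not q]]] )]]]

12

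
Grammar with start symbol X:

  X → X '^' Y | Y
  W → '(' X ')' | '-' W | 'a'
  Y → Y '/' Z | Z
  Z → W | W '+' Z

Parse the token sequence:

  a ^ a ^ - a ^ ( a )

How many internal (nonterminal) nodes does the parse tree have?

[X [X [X [X [Y [Z [W a]]]] ^ [Y [Z [W a]]]] ^ [Y [Z [W - [W a]]]]] ^ [Y [Z [W ( [X [Y [Z [W a]]]] )]]]]

21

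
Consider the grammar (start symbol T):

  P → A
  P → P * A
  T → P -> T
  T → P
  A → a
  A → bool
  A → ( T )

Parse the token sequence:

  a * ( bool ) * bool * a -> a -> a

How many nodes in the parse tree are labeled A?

7

[T [P [P [P [P [A a]] * [A ( [T [P [A bool]]] )]] * [A bool]] * [A a]] -> [T [P [A a]] -> [T [P [A a]]]]]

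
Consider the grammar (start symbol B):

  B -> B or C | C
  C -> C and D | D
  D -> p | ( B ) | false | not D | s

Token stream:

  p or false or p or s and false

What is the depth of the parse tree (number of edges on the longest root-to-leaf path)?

6

[B [B [B [B [C [D p]]] or [C [D false]]] or [C [D p]]] or [C [C [D s]] and [D false]]]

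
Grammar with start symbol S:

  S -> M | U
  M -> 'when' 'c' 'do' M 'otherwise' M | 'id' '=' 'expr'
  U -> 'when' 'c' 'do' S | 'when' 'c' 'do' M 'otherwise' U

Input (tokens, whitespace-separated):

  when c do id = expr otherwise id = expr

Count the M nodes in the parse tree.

3

[S [M when c do [M id = expr] otherwise [M id = expr]]]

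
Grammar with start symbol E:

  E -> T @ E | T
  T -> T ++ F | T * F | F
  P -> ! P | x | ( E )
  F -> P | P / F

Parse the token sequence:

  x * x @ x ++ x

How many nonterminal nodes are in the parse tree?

[E [T [T [F [P x]]] * [F [P x]]] @ [E [T [T [F [P x]]] ++ [F [P x]]]]]

14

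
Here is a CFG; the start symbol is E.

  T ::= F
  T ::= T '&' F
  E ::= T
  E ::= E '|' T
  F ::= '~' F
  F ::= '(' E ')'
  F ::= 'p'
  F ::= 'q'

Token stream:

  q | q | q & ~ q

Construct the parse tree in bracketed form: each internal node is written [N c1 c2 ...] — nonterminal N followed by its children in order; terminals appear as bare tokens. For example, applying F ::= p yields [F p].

E
E | T
E | T | T
T | T | T
F | T | T
q | T | T
q | F | T
q | q | T
q | q | T & F
q | q | F & F
q | q | q & F
q | q | q & ~ F
q | q | q & ~ q

[E [E [E [T [F q]]] | [T [F q]]] | [T [T [F q]] & [F ~ [F q]]]]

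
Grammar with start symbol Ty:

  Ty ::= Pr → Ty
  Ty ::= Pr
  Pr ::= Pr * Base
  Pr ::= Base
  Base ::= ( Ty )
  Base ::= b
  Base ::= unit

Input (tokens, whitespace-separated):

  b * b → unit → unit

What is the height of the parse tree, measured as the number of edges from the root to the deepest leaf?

[Ty [Pr [Pr [Base b]] * [Base b]] → [Ty [Pr [Base unit]] → [Ty [Pr [Base unit]]]]]

5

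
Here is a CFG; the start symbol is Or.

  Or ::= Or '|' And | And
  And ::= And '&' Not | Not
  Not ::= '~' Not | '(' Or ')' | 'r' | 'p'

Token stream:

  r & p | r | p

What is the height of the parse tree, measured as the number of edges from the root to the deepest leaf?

[Or [Or [Or [And [And [Not r]] & [Not p]]] | [And [Not r]]] | [And [Not p]]]

6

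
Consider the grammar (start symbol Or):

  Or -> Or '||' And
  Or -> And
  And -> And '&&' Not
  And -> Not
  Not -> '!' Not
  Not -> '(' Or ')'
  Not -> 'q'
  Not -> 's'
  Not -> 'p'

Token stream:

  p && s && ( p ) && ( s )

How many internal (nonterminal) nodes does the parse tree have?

[Or [And [And [And [And [Not p]] && [Not s]] && [Not ( [Or [And [Not p]]] )]] && [Not ( [Or [And [Not s]]] )]]]

15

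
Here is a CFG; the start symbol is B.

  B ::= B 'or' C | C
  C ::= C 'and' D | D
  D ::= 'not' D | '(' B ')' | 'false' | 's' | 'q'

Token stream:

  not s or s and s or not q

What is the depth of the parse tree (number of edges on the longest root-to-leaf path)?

6

[B [B [B [C [D not [D s]]]] or [C [C [D s]] and [D s]]] or [C [D not [D q]]]]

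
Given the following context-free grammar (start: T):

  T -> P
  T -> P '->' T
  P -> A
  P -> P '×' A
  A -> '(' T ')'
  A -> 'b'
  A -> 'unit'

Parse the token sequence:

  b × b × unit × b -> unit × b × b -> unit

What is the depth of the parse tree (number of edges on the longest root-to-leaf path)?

6

[T [P [P [P [P [A b]] × [A b]] × [A unit]] × [A b]] -> [T [P [P [P [A unit]] × [A b]] × [A b]] -> [T [P [A unit]]]]]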